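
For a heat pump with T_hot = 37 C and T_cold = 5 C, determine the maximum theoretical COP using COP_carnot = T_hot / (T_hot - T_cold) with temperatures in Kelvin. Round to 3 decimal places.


Convert to Kelvin:
  T_hot = 37 + 273.15 = 310.15 K
  T_cold = 5 + 273.15 = 278.15 K
Apply Carnot COP formula:
  COP = T_hot_K / (T_hot_K - T_cold_K) = 310.15 / 32.0
  COP = 9.692

9.692


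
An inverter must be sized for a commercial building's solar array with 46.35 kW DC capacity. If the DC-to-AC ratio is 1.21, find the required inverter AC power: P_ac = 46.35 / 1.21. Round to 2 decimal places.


The inverter AC capacity is determined by the DC/AC ratio.
Given: P_dc = 46.35 kW, DC/AC ratio = 1.21
P_ac = P_dc / ratio = 46.35 / 1.21
P_ac = 38.31 kW

38.31


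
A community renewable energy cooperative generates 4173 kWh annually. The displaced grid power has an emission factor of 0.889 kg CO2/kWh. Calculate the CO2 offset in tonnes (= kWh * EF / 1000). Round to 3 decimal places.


CO2 offset in kg = generation * emission_factor
CO2 offset = 4173 * 0.889 = 3709.8 kg
Convert to tonnes:
  CO2 offset = 3709.8 / 1000 = 3.710 tonnes

3.710


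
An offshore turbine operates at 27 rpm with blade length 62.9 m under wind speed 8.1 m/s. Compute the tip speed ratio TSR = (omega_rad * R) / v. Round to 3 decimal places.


Convert rotational speed to rad/s:
  omega = 27 * 2 * pi / 60 = 2.8274 rad/s
Compute tip speed:
  v_tip = omega * R = 2.8274 * 62.9 = 177.846 m/s
Tip speed ratio:
  TSR = v_tip / v_wind = 177.846 / 8.1 = 21.956

21.956


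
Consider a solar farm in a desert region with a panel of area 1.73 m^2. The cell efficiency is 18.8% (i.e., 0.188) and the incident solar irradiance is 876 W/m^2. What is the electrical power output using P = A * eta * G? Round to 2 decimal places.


Use the solar power formula P = A * eta * G.
Given: A = 1.73 m^2, eta = 0.188, G = 876 W/m^2
P = 1.73 * 0.188 * 876
P = 284.91 W

284.91


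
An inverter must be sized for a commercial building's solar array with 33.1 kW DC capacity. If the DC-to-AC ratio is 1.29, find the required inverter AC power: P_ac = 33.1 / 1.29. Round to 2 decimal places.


The inverter AC capacity is determined by the DC/AC ratio.
Given: P_dc = 33.1 kW, DC/AC ratio = 1.29
P_ac = P_dc / ratio = 33.1 / 1.29
P_ac = 25.66 kW

25.66


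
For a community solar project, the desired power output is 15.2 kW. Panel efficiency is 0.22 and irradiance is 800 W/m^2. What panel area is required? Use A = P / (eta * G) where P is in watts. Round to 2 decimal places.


Convert target power to watts: P = 15.2 * 1000 = 15200.0 W
Compute denominator: eta * G = 0.22 * 800 = 176.0
Required area A = P / (eta * G) = 15200.0 / 176.0
A = 86.36 m^2

86.36


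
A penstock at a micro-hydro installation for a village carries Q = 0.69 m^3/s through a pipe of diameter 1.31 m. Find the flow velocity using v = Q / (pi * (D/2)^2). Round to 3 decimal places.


Compute pipe cross-sectional area:
  A = pi * (D/2)^2 = pi * (1.31/2)^2 = 1.3478 m^2
Calculate velocity:
  v = Q / A = 0.69 / 1.3478
  v = 0.512 m/s

0.512


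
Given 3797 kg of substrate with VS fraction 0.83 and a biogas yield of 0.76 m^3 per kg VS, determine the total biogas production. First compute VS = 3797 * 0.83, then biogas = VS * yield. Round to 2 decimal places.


Compute volatile solids:
  VS = mass * VS_fraction = 3797 * 0.83 = 3151.51 kg
Calculate biogas volume:
  Biogas = VS * specific_yield = 3151.51 * 0.76
  Biogas = 2395.15 m^3

2395.15


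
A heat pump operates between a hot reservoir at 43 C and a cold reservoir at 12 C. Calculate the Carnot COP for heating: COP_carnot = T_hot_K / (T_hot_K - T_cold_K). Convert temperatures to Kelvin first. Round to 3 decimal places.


Convert to Kelvin:
  T_hot = 43 + 273.15 = 316.15 K
  T_cold = 12 + 273.15 = 285.15 K
Apply Carnot COP formula:
  COP = T_hot_K / (T_hot_K - T_cold_K) = 316.15 / 31.0
  COP = 10.198

10.198


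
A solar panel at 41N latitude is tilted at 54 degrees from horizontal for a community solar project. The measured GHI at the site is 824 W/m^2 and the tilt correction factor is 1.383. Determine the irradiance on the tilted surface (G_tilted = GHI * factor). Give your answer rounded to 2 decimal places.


Identify the given values:
  GHI = 824 W/m^2, tilt correction factor = 1.383
Apply the formula G_tilted = GHI * factor:
  G_tilted = 824 * 1.383
  G_tilted = 1139.59 W/m^2

1139.59


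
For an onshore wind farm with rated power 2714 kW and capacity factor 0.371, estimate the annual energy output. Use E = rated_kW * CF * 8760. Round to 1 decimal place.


Annual energy = rated_kW * capacity_factor * hours_per_year
Given: P_rated = 2714 kW, CF = 0.371, hours = 8760
E = 2714 * 0.371 * 8760
E = 8820391.4 kWh

8820391.4


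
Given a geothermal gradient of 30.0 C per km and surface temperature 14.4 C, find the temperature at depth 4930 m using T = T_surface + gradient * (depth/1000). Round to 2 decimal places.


Convert depth to km: 4930 / 1000 = 4.93 km
Temperature increase = gradient * depth_km = 30.0 * 4.93 = 147.9 C
Temperature at depth = T_surface + delta_T = 14.4 + 147.9
T = 162.30 C

162.30


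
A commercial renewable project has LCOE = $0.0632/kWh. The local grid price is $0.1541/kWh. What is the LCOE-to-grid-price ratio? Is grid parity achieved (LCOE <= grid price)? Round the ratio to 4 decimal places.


Compare LCOE to grid price:
  LCOE = $0.0632/kWh, Grid price = $0.1541/kWh
  Ratio = LCOE / grid_price = 0.0632 / 0.1541 = 0.4101
  Grid parity achieved (ratio <= 1)? yes

0.4101


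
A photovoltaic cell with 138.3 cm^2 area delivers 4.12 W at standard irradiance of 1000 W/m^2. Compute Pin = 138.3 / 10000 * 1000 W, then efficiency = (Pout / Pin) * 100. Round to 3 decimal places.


First compute the input power:
  Pin = area_cm2 / 10000 * G = 138.3 / 10000 * 1000 = 13.83 W
Then compute efficiency:
  Efficiency = (Pout / Pin) * 100 = (4.12 / 13.83) * 100
  Efficiency = 29.790%

29.790


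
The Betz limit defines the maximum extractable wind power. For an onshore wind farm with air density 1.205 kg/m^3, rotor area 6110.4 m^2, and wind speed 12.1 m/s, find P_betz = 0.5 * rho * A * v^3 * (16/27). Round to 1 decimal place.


The Betz coefficient Cp_max = 16/27 = 0.5926
v^3 = 12.1^3 = 1771.561
P_betz = 0.5 * rho * A * v^3 * Cp_max
P_betz = 0.5 * 1.205 * 6110.4 * 1771.561 * 0.5926
P_betz = 3864906.8 W

3864906.8


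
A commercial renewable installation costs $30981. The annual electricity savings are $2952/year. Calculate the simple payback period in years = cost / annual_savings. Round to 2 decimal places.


Simple payback period = initial cost / annual savings
Payback = 30981 / 2952
Payback = 10.49 years

10.49


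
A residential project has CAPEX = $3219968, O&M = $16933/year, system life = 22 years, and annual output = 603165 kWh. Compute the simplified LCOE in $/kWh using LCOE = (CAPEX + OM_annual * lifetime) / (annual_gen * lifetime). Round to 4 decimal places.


Total cost = CAPEX + OM * lifetime = 3219968 + 16933 * 22 = 3219968 + 372526 = 3592494
Total generation = annual * lifetime = 603165 * 22 = 13269630 kWh
LCOE = 3592494 / 13269630
LCOE = 0.2707 $/kWh

0.2707


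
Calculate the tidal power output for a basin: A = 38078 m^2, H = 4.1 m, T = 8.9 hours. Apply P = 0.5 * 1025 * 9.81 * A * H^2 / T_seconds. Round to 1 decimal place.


Convert period to seconds: T = 8.9 * 3600 = 32040.0 s
H^2 = 4.1^2 = 16.81
P = 0.5 * rho * g * A * H^2 / T
P = 0.5 * 1025 * 9.81 * 38078 * 16.81 / 32040.0
P = 100441.3 W

100441.3


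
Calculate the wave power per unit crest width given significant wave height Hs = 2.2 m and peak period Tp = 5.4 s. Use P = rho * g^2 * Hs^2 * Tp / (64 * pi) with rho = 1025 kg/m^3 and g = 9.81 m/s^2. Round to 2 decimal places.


Apply wave power formula:
  g^2 = 9.81^2 = 96.2361
  Hs^2 = 2.2^2 = 4.84
  Numerator = rho * g^2 * Hs^2 * Tp = 1025 * 96.2361 * 4.84 * 5.4 = 2578107.38
  Denominator = 64 * pi = 201.0619
  P = 2578107.38 / 201.0619 = 12822.45 W/m

12822.45


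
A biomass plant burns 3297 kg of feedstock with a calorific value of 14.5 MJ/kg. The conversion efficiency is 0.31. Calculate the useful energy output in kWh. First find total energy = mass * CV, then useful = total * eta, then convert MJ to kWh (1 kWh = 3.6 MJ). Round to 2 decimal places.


Total energy = mass * CV = 3297 * 14.5 = 47806.5 MJ
Useful energy = total * eta = 47806.5 * 0.31 = 14820.02 MJ
Convert to kWh: 14820.02 / 3.6
Useful energy = 4116.67 kWh

4116.67


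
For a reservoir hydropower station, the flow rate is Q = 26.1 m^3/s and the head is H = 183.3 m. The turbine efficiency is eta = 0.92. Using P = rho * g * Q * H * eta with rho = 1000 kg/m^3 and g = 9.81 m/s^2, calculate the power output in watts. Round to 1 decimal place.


Apply the hydropower formula P = rho * g * Q * H * eta
rho * g = 1000 * 9.81 = 9810.0
P = 9810.0 * 26.1 * 183.3 * 0.92
P = 43177730.1 W

43177730.1


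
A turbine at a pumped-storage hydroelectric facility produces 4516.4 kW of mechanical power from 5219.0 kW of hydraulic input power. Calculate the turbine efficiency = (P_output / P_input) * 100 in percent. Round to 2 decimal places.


Turbine efficiency = (output power / input power) * 100
eta = (4516.4 / 5219.0) * 100
eta = 86.54%

86.54


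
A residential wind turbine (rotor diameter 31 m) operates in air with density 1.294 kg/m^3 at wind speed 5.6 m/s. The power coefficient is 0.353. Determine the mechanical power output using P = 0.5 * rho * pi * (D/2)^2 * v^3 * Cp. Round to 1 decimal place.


Step 1 -- Compute swept area:
  A = pi * (D/2)^2 = pi * (31/2)^2 = 754.77 m^2
Step 2 -- Apply wind power equation:
  P = 0.5 * rho * A * v^3 * Cp
  v^3 = 5.6^3 = 175.616
  P = 0.5 * 1.294 * 754.77 * 175.616 * 0.353
  P = 30273.1 W

30273.1


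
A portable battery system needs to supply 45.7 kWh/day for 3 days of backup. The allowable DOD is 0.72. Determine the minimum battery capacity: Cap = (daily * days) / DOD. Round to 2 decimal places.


Total energy needed = daily * days = 45.7 * 3 = 137.1 kWh
Account for depth of discharge:
  Cap = total_energy / DOD = 137.1 / 0.72
  Cap = 190.42 kWh

190.42


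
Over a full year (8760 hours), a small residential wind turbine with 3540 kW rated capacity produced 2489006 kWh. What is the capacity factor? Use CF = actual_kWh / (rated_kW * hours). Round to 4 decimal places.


Capacity factor = actual output / maximum possible output
Maximum possible = rated * hours = 3540 * 8760 = 31010400 kWh
CF = 2489006 / 31010400
CF = 0.0803

0.0803


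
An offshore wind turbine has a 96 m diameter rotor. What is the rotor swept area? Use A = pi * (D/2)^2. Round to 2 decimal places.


Compute the rotor radius:
  r = D / 2 = 96 / 2 = 48.0 m
Calculate swept area:
  A = pi * r^2 = pi * 48.0^2
  A = 7238.23 m^2

7238.23


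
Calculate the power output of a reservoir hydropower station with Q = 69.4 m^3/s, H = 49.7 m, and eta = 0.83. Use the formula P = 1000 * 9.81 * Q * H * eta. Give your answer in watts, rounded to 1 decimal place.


Apply the hydropower formula P = rho * g * Q * H * eta
rho * g = 1000 * 9.81 = 9810.0
P = 9810.0 * 69.4 * 49.7 * 0.83
P = 28084258.3 W

28084258.3


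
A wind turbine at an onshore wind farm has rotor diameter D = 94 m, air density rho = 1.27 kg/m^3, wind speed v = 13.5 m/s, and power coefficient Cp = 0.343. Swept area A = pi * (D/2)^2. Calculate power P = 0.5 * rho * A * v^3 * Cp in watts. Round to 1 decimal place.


Step 1 -- Compute swept area:
  A = pi * (D/2)^2 = pi * (94/2)^2 = 6939.78 m^2
Step 2 -- Apply wind power equation:
  P = 0.5 * rho * A * v^3 * Cp
  v^3 = 13.5^3 = 2460.375
  P = 0.5 * 1.27 * 6939.78 * 2460.375 * 0.343
  P = 3718902.0 W

3718902.0


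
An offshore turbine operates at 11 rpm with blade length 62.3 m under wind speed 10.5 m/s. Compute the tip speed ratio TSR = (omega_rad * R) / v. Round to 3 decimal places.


Convert rotational speed to rad/s:
  omega = 11 * 2 * pi / 60 = 1.1519 rad/s
Compute tip speed:
  v_tip = omega * R = 1.1519 * 62.3 = 71.764 m/s
Tip speed ratio:
  TSR = v_tip / v_wind = 71.764 / 10.5 = 6.835

6.835


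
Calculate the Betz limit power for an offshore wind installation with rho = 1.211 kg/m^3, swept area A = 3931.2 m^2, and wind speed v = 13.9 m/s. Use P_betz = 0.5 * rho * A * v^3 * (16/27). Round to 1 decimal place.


The Betz coefficient Cp_max = 16/27 = 0.5926
v^3 = 13.9^3 = 2685.619
P_betz = 0.5 * rho * A * v^3 * Cp_max
P_betz = 0.5 * 1.211 * 3931.2 * 2685.619 * 0.5926
P_betz = 3788261.1 W

3788261.1


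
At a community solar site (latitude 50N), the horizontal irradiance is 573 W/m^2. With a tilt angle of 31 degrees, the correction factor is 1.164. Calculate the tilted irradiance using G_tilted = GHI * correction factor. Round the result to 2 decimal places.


Identify the given values:
  GHI = 573 W/m^2, tilt correction factor = 1.164
Apply the formula G_tilted = GHI * factor:
  G_tilted = 573 * 1.164
  G_tilted = 666.97 W/m^2

666.97


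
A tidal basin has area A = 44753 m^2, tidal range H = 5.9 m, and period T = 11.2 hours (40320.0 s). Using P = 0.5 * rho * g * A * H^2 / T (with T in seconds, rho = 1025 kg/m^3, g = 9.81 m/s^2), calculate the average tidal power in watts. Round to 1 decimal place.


Convert period to seconds: T = 11.2 * 3600 = 40320.0 s
H^2 = 5.9^2 = 34.81
P = 0.5 * rho * g * A * H^2 / T
P = 0.5 * 1025 * 9.81 * 44753 * 34.81 / 40320.0
P = 194253.4 W

194253.4


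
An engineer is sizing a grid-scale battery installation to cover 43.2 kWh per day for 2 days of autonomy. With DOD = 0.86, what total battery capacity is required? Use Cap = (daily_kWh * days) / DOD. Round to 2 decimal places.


Total energy needed = daily * days = 43.2 * 2 = 86.4 kWh
Account for depth of discharge:
  Cap = total_energy / DOD = 86.4 / 0.86
  Cap = 100.47 kWh

100.47


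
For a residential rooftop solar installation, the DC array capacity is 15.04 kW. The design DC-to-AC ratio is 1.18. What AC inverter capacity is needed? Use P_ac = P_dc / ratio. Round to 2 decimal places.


The inverter AC capacity is determined by the DC/AC ratio.
Given: P_dc = 15.04 kW, DC/AC ratio = 1.18
P_ac = P_dc / ratio = 15.04 / 1.18
P_ac = 12.75 kW

12.75


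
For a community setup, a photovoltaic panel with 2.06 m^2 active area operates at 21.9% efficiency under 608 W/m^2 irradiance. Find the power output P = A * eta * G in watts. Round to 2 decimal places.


Use the solar power formula P = A * eta * G.
Given: A = 2.06 m^2, eta = 0.219, G = 608 W/m^2
P = 2.06 * 0.219 * 608
P = 274.29 W

274.29


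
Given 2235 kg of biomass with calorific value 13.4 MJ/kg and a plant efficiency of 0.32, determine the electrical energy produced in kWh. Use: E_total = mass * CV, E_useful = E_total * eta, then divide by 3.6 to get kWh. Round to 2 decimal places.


Total energy = mass * CV = 2235 * 13.4 = 29949.0 MJ
Useful energy = total * eta = 29949.0 * 0.32 = 9583.68 MJ
Convert to kWh: 9583.68 / 3.6
Useful energy = 2662.13 kWh

2662.13


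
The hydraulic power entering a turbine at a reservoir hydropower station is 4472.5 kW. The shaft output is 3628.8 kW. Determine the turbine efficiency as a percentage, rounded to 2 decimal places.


Turbine efficiency = (output power / input power) * 100
eta = (3628.8 / 4472.5) * 100
eta = 81.14%

81.14


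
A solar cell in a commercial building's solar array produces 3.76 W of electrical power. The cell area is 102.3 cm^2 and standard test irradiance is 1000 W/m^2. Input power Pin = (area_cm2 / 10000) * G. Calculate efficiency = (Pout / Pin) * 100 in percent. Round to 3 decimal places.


First compute the input power:
  Pin = area_cm2 / 10000 * G = 102.3 / 10000 * 1000 = 10.23 W
Then compute efficiency:
  Efficiency = (Pout / Pin) * 100 = (3.76 / 10.23) * 100
  Efficiency = 36.755%

36.755


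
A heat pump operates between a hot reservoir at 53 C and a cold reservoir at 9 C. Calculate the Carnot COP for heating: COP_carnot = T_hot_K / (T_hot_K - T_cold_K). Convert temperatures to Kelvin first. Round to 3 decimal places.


Convert to Kelvin:
  T_hot = 53 + 273.15 = 326.15 K
  T_cold = 9 + 273.15 = 282.15 K
Apply Carnot COP formula:
  COP = T_hot_K / (T_hot_K - T_cold_K) = 326.15 / 44.0
  COP = 7.413

7.413


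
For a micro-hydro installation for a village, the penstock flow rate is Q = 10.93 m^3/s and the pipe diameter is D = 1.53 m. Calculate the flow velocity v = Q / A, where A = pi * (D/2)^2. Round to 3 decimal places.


Compute pipe cross-sectional area:
  A = pi * (D/2)^2 = pi * (1.53/2)^2 = 1.8385 m^2
Calculate velocity:
  v = Q / A = 10.93 / 1.8385
  v = 5.945 m/s

5.945


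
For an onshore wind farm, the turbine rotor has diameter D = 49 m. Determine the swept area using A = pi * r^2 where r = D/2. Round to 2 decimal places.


Compute the rotor radius:
  r = D / 2 = 49 / 2 = 24.5 m
Calculate swept area:
  A = pi * r^2 = pi * 24.5^2
  A = 1885.74 m^2

1885.74


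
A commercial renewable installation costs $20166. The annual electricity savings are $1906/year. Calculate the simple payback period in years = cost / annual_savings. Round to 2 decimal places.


Simple payback period = initial cost / annual savings
Payback = 20166 / 1906
Payback = 10.58 years

10.58


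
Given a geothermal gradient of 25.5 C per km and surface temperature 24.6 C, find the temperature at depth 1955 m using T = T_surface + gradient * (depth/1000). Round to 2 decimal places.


Convert depth to km: 1955 / 1000 = 1.955 km
Temperature increase = gradient * depth_km = 25.5 * 1.955 = 49.85 C
Temperature at depth = T_surface + delta_T = 24.6 + 49.85
T = 74.45 C

74.45


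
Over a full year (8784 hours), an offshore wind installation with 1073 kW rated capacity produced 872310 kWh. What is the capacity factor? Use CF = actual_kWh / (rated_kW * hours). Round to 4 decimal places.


Capacity factor = actual output / maximum possible output
Maximum possible = rated * hours = 1073 * 8784 = 9425232 kWh
CF = 872310 / 9425232
CF = 0.0926

0.0926


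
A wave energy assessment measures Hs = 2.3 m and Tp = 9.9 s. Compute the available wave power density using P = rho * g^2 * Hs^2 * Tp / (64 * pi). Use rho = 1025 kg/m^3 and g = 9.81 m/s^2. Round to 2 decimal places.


Apply wave power formula:
  g^2 = 9.81^2 = 96.2361
  Hs^2 = 2.3^2 = 5.29
  Numerator = rho * g^2 * Hs^2 * Tp = 1025 * 96.2361 * 5.29 * 9.9 = 5165980.31
  Denominator = 64 * pi = 201.0619
  P = 5165980.31 / 201.0619 = 25693.48 W/m

25693.48


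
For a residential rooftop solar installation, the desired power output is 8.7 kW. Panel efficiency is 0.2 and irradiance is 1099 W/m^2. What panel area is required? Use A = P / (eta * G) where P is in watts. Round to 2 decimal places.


Convert target power to watts: P = 8.7 * 1000 = 8700.0 W
Compute denominator: eta * G = 0.2 * 1099 = 219.8
Required area A = P / (eta * G) = 8700.0 / 219.8
A = 39.58 m^2

39.58


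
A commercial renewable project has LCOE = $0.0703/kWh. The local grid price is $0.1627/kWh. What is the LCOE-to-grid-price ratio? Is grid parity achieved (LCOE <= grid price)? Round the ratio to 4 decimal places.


Compare LCOE to grid price:
  LCOE = $0.0703/kWh, Grid price = $0.1627/kWh
  Ratio = LCOE / grid_price = 0.0703 / 0.1627 = 0.4321
  Grid parity achieved (ratio <= 1)? yes

0.4321


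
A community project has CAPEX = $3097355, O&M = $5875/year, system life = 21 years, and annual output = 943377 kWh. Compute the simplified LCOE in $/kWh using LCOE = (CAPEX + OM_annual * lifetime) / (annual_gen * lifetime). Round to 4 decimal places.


Total cost = CAPEX + OM * lifetime = 3097355 + 5875 * 21 = 3097355 + 123375 = 3220730
Total generation = annual * lifetime = 943377 * 21 = 19810917 kWh
LCOE = 3220730 / 19810917
LCOE = 0.1626 $/kWh

0.1626


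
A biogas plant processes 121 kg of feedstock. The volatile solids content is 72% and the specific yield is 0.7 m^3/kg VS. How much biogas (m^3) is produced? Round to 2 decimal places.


Compute volatile solids:
  VS = mass * VS_fraction = 121 * 0.72 = 87.12 kg
Calculate biogas volume:
  Biogas = VS * specific_yield = 87.12 * 0.7
  Biogas = 60.98 m^3

60.98


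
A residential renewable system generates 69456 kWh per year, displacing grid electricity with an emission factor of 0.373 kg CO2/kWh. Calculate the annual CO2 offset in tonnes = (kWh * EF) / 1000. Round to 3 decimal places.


CO2 offset in kg = generation * emission_factor
CO2 offset = 69456 * 0.373 = 25907.09 kg
Convert to tonnes:
  CO2 offset = 25907.09 / 1000 = 25.907 tonnes

25.907


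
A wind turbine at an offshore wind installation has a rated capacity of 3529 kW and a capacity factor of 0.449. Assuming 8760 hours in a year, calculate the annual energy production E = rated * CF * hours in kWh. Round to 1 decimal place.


Annual energy = rated_kW * capacity_factor * hours_per_year
Given: P_rated = 3529 kW, CF = 0.449, hours = 8760
E = 3529 * 0.449 * 8760
E = 13880404.0 kWh

13880404.0


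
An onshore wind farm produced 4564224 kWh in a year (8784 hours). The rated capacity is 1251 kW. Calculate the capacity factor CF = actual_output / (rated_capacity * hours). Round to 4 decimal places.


Capacity factor = actual output / maximum possible output
Maximum possible = rated * hours = 1251 * 8784 = 10988784 kWh
CF = 4564224 / 10988784
CF = 0.4154

0.4154


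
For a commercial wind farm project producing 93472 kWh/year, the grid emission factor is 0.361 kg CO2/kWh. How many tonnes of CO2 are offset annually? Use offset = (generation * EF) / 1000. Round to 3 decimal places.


CO2 offset in kg = generation * emission_factor
CO2 offset = 93472 * 0.361 = 33743.39 kg
Convert to tonnes:
  CO2 offset = 33743.39 / 1000 = 33.743 tonnes

33.743


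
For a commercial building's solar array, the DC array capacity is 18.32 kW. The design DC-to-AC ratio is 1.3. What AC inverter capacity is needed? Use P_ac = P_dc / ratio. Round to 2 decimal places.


The inverter AC capacity is determined by the DC/AC ratio.
Given: P_dc = 18.32 kW, DC/AC ratio = 1.3
P_ac = P_dc / ratio = 18.32 / 1.3
P_ac = 14.09 kW

14.09


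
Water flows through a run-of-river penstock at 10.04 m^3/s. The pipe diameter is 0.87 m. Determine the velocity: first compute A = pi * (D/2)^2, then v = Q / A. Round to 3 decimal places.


Compute pipe cross-sectional area:
  A = pi * (D/2)^2 = pi * (0.87/2)^2 = 0.5945 m^2
Calculate velocity:
  v = Q / A = 10.04 / 0.5945
  v = 16.889 m/s

16.889


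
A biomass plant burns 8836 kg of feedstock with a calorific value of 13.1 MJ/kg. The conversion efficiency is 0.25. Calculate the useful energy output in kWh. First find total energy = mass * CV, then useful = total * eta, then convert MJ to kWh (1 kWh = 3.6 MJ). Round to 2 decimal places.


Total energy = mass * CV = 8836 * 13.1 = 115751.6 MJ
Useful energy = total * eta = 115751.6 * 0.25 = 28937.9 MJ
Convert to kWh: 28937.9 / 3.6
Useful energy = 8038.31 kWh

8038.31


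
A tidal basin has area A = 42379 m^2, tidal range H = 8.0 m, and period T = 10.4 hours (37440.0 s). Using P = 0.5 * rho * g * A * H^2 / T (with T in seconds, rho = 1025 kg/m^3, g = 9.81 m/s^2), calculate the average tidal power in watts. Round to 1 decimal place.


Convert period to seconds: T = 10.4 * 3600 = 37440.0 s
H^2 = 8.0^2 = 64.0
P = 0.5 * rho * g * A * H^2 / T
P = 0.5 * 1025 * 9.81 * 42379 * 64.0 / 37440.0
P = 364214.9 W

364214.9


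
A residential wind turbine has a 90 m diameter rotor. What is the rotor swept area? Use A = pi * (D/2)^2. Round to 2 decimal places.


Compute the rotor radius:
  r = D / 2 = 90 / 2 = 45.0 m
Calculate swept area:
  A = pi * r^2 = pi * 45.0^2
  A = 6361.73 m^2

6361.73


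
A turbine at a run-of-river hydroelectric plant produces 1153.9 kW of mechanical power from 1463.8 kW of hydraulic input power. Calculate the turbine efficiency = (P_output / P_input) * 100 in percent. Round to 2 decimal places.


Turbine efficiency = (output power / input power) * 100
eta = (1153.9 / 1463.8) * 100
eta = 78.83%

78.83


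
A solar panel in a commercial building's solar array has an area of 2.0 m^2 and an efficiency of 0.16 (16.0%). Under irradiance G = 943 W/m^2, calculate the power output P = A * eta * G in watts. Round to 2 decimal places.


Use the solar power formula P = A * eta * G.
Given: A = 2.0 m^2, eta = 0.16, G = 943 W/m^2
P = 2.0 * 0.16 * 943
P = 301.76 W

301.76


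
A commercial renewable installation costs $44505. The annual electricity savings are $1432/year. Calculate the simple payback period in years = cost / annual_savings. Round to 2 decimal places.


Simple payback period = initial cost / annual savings
Payback = 44505 / 1432
Payback = 31.08 years

31.08


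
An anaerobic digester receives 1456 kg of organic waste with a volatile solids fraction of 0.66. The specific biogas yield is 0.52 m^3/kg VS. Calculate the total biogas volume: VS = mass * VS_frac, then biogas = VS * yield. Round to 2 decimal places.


Compute volatile solids:
  VS = mass * VS_fraction = 1456 * 0.66 = 960.96 kg
Calculate biogas volume:
  Biogas = VS * specific_yield = 960.96 * 0.52
  Biogas = 499.70 m^3

499.70


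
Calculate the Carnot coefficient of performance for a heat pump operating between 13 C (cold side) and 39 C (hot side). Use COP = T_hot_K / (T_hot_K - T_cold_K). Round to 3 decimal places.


Convert to Kelvin:
  T_hot = 39 + 273.15 = 312.15 K
  T_cold = 13 + 273.15 = 286.15 K
Apply Carnot COP formula:
  COP = T_hot_K / (T_hot_K - T_cold_K) = 312.15 / 26.0
  COP = 12.006

12.006


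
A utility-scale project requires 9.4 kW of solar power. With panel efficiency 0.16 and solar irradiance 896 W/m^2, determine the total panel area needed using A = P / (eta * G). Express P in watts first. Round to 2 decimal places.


Convert target power to watts: P = 9.4 * 1000 = 9400.0 W
Compute denominator: eta * G = 0.16 * 896 = 143.36
Required area A = P / (eta * G) = 9400.0 / 143.36
A = 65.57 m^2

65.57


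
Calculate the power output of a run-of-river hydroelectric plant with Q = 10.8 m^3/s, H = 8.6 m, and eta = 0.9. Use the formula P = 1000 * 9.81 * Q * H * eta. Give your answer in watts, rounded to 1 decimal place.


Apply the hydropower formula P = rho * g * Q * H * eta
rho * g = 1000 * 9.81 = 9810.0
P = 9810.0 * 10.8 * 8.6 * 0.9
P = 820037.5 W

820037.5


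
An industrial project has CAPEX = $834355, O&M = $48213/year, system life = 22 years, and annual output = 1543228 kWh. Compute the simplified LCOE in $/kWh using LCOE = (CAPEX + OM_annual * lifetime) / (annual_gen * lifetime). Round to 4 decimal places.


Total cost = CAPEX + OM * lifetime = 834355 + 48213 * 22 = 834355 + 1060686 = 1895041
Total generation = annual * lifetime = 1543228 * 22 = 33951016 kWh
LCOE = 1895041 / 33951016
LCOE = 0.0558 $/kWh

0.0558


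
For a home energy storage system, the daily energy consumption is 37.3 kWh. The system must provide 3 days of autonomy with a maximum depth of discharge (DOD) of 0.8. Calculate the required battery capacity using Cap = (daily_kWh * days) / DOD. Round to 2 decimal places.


Total energy needed = daily * days = 37.3 * 3 = 111.9 kWh
Account for depth of discharge:
  Cap = total_energy / DOD = 111.9 / 0.8
  Cap = 139.88 kWh

139.88


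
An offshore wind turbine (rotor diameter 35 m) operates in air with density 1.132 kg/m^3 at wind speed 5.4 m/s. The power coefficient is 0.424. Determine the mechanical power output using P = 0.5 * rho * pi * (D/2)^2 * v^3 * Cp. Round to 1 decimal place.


Step 1 -- Compute swept area:
  A = pi * (D/2)^2 = pi * (35/2)^2 = 962.11 m^2
Step 2 -- Apply wind power equation:
  P = 0.5 * rho * A * v^3 * Cp
  v^3 = 5.4^3 = 157.464
  P = 0.5 * 1.132 * 962.11 * 157.464 * 0.424
  P = 36357.1 W

36357.1


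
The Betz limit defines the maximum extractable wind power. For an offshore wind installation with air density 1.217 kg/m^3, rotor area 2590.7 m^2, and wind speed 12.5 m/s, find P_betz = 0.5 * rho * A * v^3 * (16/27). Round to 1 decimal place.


The Betz coefficient Cp_max = 16/27 = 0.5926
v^3 = 12.5^3 = 1953.125
P_betz = 0.5 * rho * A * v^3 * Cp_max
P_betz = 0.5 * 1.217 * 2590.7 * 1953.125 * 0.5926
P_betz = 1824584.4 W

1824584.4


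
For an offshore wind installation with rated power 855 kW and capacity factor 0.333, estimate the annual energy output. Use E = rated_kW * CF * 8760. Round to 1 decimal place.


Annual energy = rated_kW * capacity_factor * hours_per_year
Given: P_rated = 855 kW, CF = 0.333, hours = 8760
E = 855 * 0.333 * 8760
E = 2494103.4 kWh

2494103.4


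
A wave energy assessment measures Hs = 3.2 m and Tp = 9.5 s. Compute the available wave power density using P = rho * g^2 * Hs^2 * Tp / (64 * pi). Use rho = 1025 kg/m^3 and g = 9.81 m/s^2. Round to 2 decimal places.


Apply wave power formula:
  g^2 = 9.81^2 = 96.2361
  Hs^2 = 3.2^2 = 10.24
  Numerator = rho * g^2 * Hs^2 * Tp = 1025 * 96.2361 * 10.24 * 9.5 = 9595894.0
  Denominator = 64 * pi = 201.0619
  P = 9595894.0 / 201.0619 = 47726.06 W/m

47726.06


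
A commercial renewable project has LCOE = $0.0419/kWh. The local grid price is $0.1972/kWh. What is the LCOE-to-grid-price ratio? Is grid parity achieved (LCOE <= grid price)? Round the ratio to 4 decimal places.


Compare LCOE to grid price:
  LCOE = $0.0419/kWh, Grid price = $0.1972/kWh
  Ratio = LCOE / grid_price = 0.0419 / 0.1972 = 0.2125
  Grid parity achieved (ratio <= 1)? yes

0.2125


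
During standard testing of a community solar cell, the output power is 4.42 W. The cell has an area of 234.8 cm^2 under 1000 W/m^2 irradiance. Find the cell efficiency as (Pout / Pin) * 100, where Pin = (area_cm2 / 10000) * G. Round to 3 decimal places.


First compute the input power:
  Pin = area_cm2 / 10000 * G = 234.8 / 10000 * 1000 = 23.48 W
Then compute efficiency:
  Efficiency = (Pout / Pin) * 100 = (4.42 / 23.48) * 100
  Efficiency = 18.825%

18.825


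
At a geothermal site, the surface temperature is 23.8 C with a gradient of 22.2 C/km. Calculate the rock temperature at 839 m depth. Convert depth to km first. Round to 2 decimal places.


Convert depth to km: 839 / 1000 = 0.839 km
Temperature increase = gradient * depth_km = 22.2 * 0.839 = 18.63 C
Temperature at depth = T_surface + delta_T = 23.8 + 18.63
T = 42.43 C

42.43


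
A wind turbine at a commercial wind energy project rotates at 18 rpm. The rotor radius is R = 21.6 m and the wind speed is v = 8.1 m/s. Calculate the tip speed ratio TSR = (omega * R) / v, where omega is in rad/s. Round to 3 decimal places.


Convert rotational speed to rad/s:
  omega = 18 * 2 * pi / 60 = 1.885 rad/s
Compute tip speed:
  v_tip = omega * R = 1.885 * 21.6 = 40.715 m/s
Tip speed ratio:
  TSR = v_tip / v_wind = 40.715 / 8.1 = 5.027

5.027


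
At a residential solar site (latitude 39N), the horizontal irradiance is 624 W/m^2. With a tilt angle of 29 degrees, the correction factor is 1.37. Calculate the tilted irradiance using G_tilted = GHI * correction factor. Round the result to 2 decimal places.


Identify the given values:
  GHI = 624 W/m^2, tilt correction factor = 1.37
Apply the formula G_tilted = GHI * factor:
  G_tilted = 624 * 1.37
  G_tilted = 854.88 W/m^2

854.88


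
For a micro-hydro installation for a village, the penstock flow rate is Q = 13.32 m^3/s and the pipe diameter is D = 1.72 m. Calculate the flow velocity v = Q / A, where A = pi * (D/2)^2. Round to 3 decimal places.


Compute pipe cross-sectional area:
  A = pi * (D/2)^2 = pi * (1.72/2)^2 = 2.3235 m^2
Calculate velocity:
  v = Q / A = 13.32 / 2.3235
  v = 5.733 m/s

5.733


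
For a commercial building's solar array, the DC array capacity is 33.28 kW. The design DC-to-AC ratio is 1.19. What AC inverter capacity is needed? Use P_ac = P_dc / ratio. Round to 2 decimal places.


The inverter AC capacity is determined by the DC/AC ratio.
Given: P_dc = 33.28 kW, DC/AC ratio = 1.19
P_ac = P_dc / ratio = 33.28 / 1.19
P_ac = 27.97 kW

27.97


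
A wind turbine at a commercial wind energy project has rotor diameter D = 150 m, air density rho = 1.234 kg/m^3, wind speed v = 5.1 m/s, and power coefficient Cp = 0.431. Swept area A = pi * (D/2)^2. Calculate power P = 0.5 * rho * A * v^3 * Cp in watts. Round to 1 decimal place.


Step 1 -- Compute swept area:
  A = pi * (D/2)^2 = pi * (150/2)^2 = 17671.46 m^2
Step 2 -- Apply wind power equation:
  P = 0.5 * rho * A * v^3 * Cp
  v^3 = 5.1^3 = 132.651
  P = 0.5 * 1.234 * 17671.46 * 132.651 * 0.431
  P = 623369.2 W

623369.2


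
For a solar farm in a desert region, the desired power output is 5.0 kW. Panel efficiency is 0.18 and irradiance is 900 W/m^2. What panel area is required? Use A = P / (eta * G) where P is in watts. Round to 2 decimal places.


Convert target power to watts: P = 5.0 * 1000 = 5000.0 W
Compute denominator: eta * G = 0.18 * 900 = 162.0
Required area A = P / (eta * G) = 5000.0 / 162.0
A = 30.86 m^2

30.86


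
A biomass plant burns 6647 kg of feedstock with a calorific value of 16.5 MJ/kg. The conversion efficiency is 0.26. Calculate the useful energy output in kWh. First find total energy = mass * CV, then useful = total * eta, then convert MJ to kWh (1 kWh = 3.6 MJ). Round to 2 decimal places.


Total energy = mass * CV = 6647 * 16.5 = 109675.5 MJ
Useful energy = total * eta = 109675.5 * 0.26 = 28515.63 MJ
Convert to kWh: 28515.63 / 3.6
Useful energy = 7921.01 kWh

7921.01


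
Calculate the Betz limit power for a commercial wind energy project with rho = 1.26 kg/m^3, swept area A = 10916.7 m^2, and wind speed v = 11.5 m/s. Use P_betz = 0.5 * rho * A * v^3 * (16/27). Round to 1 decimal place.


The Betz coefficient Cp_max = 16/27 = 0.5926
v^3 = 11.5^3 = 1520.875
P_betz = 0.5 * rho * A * v^3 * Cp_max
P_betz = 0.5 * 1.26 * 10916.7 * 1520.875 * 0.5926
P_betz = 6198429.5 W

6198429.5


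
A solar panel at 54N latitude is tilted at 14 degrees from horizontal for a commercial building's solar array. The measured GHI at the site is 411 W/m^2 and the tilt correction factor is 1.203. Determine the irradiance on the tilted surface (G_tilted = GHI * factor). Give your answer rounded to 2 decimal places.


Identify the given values:
  GHI = 411 W/m^2, tilt correction factor = 1.203
Apply the formula G_tilted = GHI * factor:
  G_tilted = 411 * 1.203
  G_tilted = 494.43 W/m^2

494.43


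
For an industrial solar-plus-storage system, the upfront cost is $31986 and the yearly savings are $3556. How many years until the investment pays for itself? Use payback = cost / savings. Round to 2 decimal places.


Simple payback period = initial cost / annual savings
Payback = 31986 / 3556
Payback = 8.99 years

8.99


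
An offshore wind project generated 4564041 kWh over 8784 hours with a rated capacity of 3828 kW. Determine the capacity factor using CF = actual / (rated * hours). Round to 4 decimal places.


Capacity factor = actual output / maximum possible output
Maximum possible = rated * hours = 3828 * 8784 = 33625152 kWh
CF = 4564041 / 33625152
CF = 0.1357

0.1357


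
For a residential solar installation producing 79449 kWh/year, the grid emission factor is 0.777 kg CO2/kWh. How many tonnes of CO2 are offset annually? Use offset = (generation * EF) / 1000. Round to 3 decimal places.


CO2 offset in kg = generation * emission_factor
CO2 offset = 79449 * 0.777 = 61731.87 kg
Convert to tonnes:
  CO2 offset = 61731.87 / 1000 = 61.732 tonnes

61.732


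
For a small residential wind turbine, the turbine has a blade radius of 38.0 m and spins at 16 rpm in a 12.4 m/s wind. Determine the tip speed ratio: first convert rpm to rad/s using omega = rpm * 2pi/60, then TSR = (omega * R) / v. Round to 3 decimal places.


Convert rotational speed to rad/s:
  omega = 16 * 2 * pi / 60 = 1.6755 rad/s
Compute tip speed:
  v_tip = omega * R = 1.6755 * 38.0 = 63.67 m/s
Tip speed ratio:
  TSR = v_tip / v_wind = 63.67 / 12.4 = 5.135

5.135


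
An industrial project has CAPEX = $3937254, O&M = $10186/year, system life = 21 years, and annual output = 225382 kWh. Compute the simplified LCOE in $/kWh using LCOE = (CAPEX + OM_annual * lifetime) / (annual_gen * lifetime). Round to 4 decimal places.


Total cost = CAPEX + OM * lifetime = 3937254 + 10186 * 21 = 3937254 + 213906 = 4151160
Total generation = annual * lifetime = 225382 * 21 = 4733022 kWh
LCOE = 4151160 / 4733022
LCOE = 0.8771 $/kWh

0.8771


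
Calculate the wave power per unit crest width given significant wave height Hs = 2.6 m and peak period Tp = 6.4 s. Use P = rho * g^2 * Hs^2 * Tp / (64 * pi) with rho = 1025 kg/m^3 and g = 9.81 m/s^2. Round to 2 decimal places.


Apply wave power formula:
  g^2 = 9.81^2 = 96.2361
  Hs^2 = 2.6^2 = 6.76
  Numerator = rho * g^2 * Hs^2 * Tp = 1025 * 96.2361 * 6.76 * 6.4 = 4267647.6
  Denominator = 64 * pi = 201.0619
  P = 4267647.6 / 201.0619 = 21225.54 W/m

21225.54


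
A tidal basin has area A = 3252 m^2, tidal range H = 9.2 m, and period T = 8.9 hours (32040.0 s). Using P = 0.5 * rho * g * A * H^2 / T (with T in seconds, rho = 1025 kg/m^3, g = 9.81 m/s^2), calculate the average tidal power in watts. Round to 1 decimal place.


Convert period to seconds: T = 8.9 * 3600 = 32040.0 s
H^2 = 9.2^2 = 84.64
P = 0.5 * rho * g * A * H^2 / T
P = 0.5 * 1025 * 9.81 * 3252 * 84.64 / 32040.0
P = 43191.3 W

43191.3


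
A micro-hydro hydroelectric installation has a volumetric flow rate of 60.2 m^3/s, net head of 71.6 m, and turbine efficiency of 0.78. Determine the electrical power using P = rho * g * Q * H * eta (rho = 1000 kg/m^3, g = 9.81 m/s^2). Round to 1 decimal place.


Apply the hydropower formula P = rho * g * Q * H * eta
rho * g = 1000 * 9.81 = 9810.0
P = 9810.0 * 60.2 * 71.6 * 0.78
P = 32981706.6 W

32981706.6


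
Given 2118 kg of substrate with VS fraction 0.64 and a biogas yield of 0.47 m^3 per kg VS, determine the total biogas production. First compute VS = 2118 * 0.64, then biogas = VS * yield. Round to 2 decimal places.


Compute volatile solids:
  VS = mass * VS_fraction = 2118 * 0.64 = 1355.52 kg
Calculate biogas volume:
  Biogas = VS * specific_yield = 1355.52 * 0.47
  Biogas = 637.09 m^3

637.09


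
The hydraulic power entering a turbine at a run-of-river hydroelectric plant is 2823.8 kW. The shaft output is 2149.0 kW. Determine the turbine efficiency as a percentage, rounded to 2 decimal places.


Turbine efficiency = (output power / input power) * 100
eta = (2149.0 / 2823.8) * 100
eta = 76.10%

76.10


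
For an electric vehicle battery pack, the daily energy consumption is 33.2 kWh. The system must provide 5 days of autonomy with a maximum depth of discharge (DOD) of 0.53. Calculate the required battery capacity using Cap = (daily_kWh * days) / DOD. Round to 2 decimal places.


Total energy needed = daily * days = 33.2 * 5 = 166.0 kWh
Account for depth of discharge:
  Cap = total_energy / DOD = 166.0 / 0.53
  Cap = 313.21 kWh

313.21


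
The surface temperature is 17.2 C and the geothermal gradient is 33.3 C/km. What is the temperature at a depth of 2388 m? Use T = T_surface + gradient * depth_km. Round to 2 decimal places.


Convert depth to km: 2388 / 1000 = 2.388 km
Temperature increase = gradient * depth_km = 33.3 * 2.388 = 79.52 C
Temperature at depth = T_surface + delta_T = 17.2 + 79.52
T = 96.72 C

96.72


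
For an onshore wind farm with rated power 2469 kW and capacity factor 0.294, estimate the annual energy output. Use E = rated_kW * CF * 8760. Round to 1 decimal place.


Annual energy = rated_kW * capacity_factor * hours_per_year
Given: P_rated = 2469 kW, CF = 0.294, hours = 8760
E = 2469 * 0.294 * 8760
E = 6358761.4 kWh

6358761.4


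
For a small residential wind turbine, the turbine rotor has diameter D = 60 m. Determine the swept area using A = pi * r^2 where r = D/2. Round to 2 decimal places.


Compute the rotor radius:
  r = D / 2 = 60 / 2 = 30.0 m
Calculate swept area:
  A = pi * r^2 = pi * 30.0^2
  A = 2827.43 m^2

2827.43


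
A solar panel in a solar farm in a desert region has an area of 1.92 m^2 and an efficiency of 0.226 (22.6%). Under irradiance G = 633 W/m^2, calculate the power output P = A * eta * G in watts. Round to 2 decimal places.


Use the solar power formula P = A * eta * G.
Given: A = 1.92 m^2, eta = 0.226, G = 633 W/m^2
P = 1.92 * 0.226 * 633
P = 274.67 W

274.67
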